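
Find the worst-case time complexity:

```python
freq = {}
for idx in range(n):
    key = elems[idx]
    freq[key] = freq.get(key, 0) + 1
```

Time complexity: O(n).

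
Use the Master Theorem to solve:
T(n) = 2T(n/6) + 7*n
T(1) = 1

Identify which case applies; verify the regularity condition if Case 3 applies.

a=2, b=6, f(n)=7*n.
log_6(2) = 0.3869 < 1.
f(n) = Omega(n^(0.3869+epsilon)) for some epsilon > 0, so Case 3 is the candidate.
Regularity: a*f(n/b) = 2*7*(n/6)^1 = (2/6)*7*n^1 <= c*f(n) with c = 2/6 < 1. Satisfied.
Case 3: T(n) = Theta(n).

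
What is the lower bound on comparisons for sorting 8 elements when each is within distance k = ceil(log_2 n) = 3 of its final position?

Partition the 8 positions into floor(n/k) blocks of k = 3 consecutive positions; any permutation within a block keeps every element within k of its final position, so there are at least (k!)^(n/k) distinguishable inputs. Lower bound: log_2((k!)^(n/k)) = (n/k) * log_2(k!) = Theta(n log k); with k = ceil(log_2 n), this is Omega(n log log n).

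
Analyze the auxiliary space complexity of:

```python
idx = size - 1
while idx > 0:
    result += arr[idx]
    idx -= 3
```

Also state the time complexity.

Space complexity: O(1).
Only a constant amount of auxiliary storage is used; nothing grows with n.
Time complexity: O(n).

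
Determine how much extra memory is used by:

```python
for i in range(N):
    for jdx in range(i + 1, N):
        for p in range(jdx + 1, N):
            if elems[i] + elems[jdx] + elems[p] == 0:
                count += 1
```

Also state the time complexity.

Space complexity: O(1).
Only a constant amount of auxiliary storage is used; nothing grows with n.
Time complexity: O(n^3).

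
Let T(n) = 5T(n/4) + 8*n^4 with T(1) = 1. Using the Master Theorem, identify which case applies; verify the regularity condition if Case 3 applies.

a=5, b=4, f(n)=8*n^4.
log_4(5) = 1.161 < 4.
f(n) = Omega(n^(1.161+epsilon)) for some epsilon > 0, so Case 3 is the candidate.
Regularity: a*f(n/b) = 5*8*(n/4)^4 = (5/256)*8*n^4 <= c*f(n) with c = 5/256 < 1. Satisfied.
Case 3: T(n) = Theta(n^4).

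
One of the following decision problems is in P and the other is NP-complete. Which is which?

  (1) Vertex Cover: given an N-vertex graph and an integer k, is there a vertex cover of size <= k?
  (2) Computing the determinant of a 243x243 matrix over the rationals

(1) is NP-complete: one of Karp's 21 NP-complete problems (with k part of the input; for any fixed constant k it is in P).
(2) is P: Gaussian elimination runs in O(n^3).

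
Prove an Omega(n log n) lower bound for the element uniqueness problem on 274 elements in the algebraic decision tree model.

In the algebraic decision tree model, element uniqueness on 274 elements is equivalent to determining which cell of an arrangement of C(274,2) = 37401 hyperplanes x_i = x_j contains the input point. Ben-Or's theorem shows this requires Omega(n log n).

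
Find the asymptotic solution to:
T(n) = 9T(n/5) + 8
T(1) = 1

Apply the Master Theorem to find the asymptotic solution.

a=9, b=5, f(n)=8. log_5(9) = 1.365. Case 1 of Master Theorem: T(n) = O(n^1.365).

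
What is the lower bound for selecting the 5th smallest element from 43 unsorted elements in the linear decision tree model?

Selecting the 5th smallest of 43 elements requires Omega(n) comparisons. Every element must be compared at least once. The BFPRT algorithm achieves O(n), making this tight.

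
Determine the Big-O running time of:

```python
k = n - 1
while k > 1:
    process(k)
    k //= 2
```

Time complexity: O(log n).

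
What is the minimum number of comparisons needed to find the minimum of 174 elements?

Finding the minimum requires 173 comparisons, identical reasoning to finding the maximum. Each comparison eliminates one candidate.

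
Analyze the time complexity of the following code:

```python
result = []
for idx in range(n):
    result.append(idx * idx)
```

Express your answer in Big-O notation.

Time complexity: O(n).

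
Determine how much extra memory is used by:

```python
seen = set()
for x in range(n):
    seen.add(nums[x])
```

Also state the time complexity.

Space complexity: O(n).
Auxiliary storage grows linearly with the input size n in the worst case.
Time complexity: O(n).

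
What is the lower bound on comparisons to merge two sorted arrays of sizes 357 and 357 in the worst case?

Adversary: with |357 - 357| <= 1 the inputs can be fully interleaved so that every adjacent pair in the merged output comes from different arrays. Then each of the 713 adjacent pairs must be directly compared, or the algorithm cannot determine their relative order. Standard merge meets this bound.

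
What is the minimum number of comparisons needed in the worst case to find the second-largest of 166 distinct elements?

Lower bound: finding the max needs 166-1 comparisons. By the adversary weight-doubling argument, the max must personally win >= ceil(log_2(166)) = 8 comparisons; the 2nd-largest is among those 8 losers, needing 8-1 more comparisons. Total >= 166-1 + 8-1 = 172. A balanced knockout tournament achieves this.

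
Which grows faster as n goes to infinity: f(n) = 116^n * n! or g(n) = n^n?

f(n) = 116^n * n! grows faster: by Stirling n! ~ sqrt(2 pi n)(n/e)^n, so 116^n n! / n^n ~ (116/e)^n sqrt(2 pi n) -> infinity since 116/e > 1.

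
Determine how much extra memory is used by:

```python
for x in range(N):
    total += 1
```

Space complexity: O(1).
Only a constant amount of auxiliary storage is used; nothing grows with n.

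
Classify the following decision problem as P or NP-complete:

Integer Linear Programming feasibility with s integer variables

This problem is NP-complete: ILP feasibility is NP-complete (LP relaxation is in P).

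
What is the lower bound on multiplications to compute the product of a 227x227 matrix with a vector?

A 227x227 matrix-vector product has 227 inner products of length 227. Output depends on all 227^2 = 51529 matrix entries. At least 51529 multiplications needed.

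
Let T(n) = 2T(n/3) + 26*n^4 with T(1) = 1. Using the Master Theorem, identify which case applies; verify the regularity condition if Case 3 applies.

a=2, b=3, f(n)=26*n^4.
log_3(2) = 0.6309 < 4.
f(n) = Omega(n^(0.6309+epsilon)) for some epsilon > 0, so Case 3 is the candidate.
Regularity: a*f(n/b) = 2*26*(n/3)^4 = (2/81)*26*n^4 <= c*f(n) with c = 2/81 < 1. Satisfied.
Case 3: T(n) = Theta(n^4).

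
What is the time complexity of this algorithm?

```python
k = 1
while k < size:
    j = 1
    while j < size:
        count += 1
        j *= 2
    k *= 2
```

Time complexity: O(log^2 n).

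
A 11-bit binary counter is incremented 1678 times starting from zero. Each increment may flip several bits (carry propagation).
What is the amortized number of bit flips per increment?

Bit i flips on every 2^i-th increment, so over 1678 increments bit i flips floor(1678/2^i) times. Summing over i: total flips < 2 * 1678. Amortized: < 2 = O(1) per increment.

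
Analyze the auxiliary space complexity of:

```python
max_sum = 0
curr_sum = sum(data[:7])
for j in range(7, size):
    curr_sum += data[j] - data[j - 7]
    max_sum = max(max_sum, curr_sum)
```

Space complexity: O(1).
Only a constant amount of auxiliary storage is used; nothing grows with n.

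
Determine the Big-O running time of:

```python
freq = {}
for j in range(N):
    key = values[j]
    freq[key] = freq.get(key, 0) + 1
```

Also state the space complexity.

Time complexity: O(n).
Space complexity: O(n).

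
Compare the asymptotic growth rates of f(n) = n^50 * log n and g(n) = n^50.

f(n) = n^50 * log n grows faster: extra log n factor -> infinity.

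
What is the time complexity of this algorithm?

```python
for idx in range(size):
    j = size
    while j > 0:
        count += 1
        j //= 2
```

Time complexity: O(n log n).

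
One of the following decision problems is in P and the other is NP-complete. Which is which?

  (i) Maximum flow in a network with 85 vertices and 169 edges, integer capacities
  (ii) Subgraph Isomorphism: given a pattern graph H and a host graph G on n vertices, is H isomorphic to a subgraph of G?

(i) is P: Edmonds-Karp / push-relabel run in polynomial time.
(ii) is NP-complete: generalizes Clique and Hamiltonian Path (pattern size is part of the input).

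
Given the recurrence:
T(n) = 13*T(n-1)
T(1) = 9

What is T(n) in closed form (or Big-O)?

Each step multiplies by 13. T(n) = T(1)*13^(n-1) = 9*13^(n-1).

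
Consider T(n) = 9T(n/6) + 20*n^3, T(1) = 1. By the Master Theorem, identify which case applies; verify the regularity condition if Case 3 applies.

a=9, b=6, f(n)=20*n^3.
log_6(9) = 1.226 < 3.
f(n) = Omega(n^(1.226+epsilon)) for some epsilon > 0, so Case 3 is the candidate.
Regularity: a*f(n/b) = 9*20*(n/6)^3 = (9/216)*20*n^3 <= c*f(n) with c = 9/216 < 1. Satisfied.
Case 3: T(n) = Theta(n^3).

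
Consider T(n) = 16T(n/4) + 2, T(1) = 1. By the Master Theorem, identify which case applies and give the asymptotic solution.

a=16, b=4, f(n)=2.
log_4(16) = 2 > 0.
Since f(n) = O(n^0) is polynomially smaller than n^2, Case 1 applies.
T(n) = Theta(n^2).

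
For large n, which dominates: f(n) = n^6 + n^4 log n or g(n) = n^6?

f(n) = n^6 + n^4 log n and g(n) = n^6 are Theta of each other: the lower-order n^4 log n term is o(n^6); both are Theta(n^6).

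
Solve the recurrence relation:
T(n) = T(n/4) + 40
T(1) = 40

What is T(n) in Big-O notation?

Each step divides n by 4 and adds 40. After log_4(n) steps, T(n) = O(log n).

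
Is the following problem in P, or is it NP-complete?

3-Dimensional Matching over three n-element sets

This problem is NP-complete: one of Karp's 21 NP-complete problems.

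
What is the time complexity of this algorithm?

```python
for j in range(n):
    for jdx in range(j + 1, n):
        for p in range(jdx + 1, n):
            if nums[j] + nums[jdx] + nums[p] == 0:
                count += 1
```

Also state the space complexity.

Time complexity: O(n^3).
Space complexity: O(1).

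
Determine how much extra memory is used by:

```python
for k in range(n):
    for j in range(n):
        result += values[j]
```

Space complexity: O(1).
Only a constant amount of auxiliary storage is used; nothing grows with n.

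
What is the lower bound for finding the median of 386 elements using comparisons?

To find the median of 386 elements, every element must be compared at least once, so the lower bound is Omega(n). The BFPRT algorithm achieves O(n), making this tight.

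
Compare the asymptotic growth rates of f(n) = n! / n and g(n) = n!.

g(n) = n! grows faster: the ratio n!/(n!/n) = n -> infinity.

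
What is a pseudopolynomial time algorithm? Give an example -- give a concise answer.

A pseudopolynomial algorithm runs in time polynomial in the numeric value of the input, but exponential in the input length. The dynamic programming solution for Subset Sum runs in O(n*W) where W is the target sum. This is pseudopolynomial because W can be exponential in the number of bits to represent it.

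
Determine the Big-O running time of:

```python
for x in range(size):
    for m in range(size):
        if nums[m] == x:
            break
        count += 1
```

Time complexity: O(n^2).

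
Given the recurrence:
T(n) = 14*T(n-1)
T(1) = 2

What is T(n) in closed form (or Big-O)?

Each step multiplies by 14. T(n) = T(1)*14^(n-1) = 2*14^(n-1).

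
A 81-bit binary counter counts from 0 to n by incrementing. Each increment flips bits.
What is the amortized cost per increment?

Bit i flips every 2^i increments. Total flips over n increments: sum_{i=0}^{81} n/2^i < 2n. Amortized cost: 2n/n = O(1).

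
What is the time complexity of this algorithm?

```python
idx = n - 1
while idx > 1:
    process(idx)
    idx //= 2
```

Time complexity: O(log n).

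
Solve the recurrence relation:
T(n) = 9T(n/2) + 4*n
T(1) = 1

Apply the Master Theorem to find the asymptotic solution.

a=9, b=2, f(n)=4*n. log_2(9) = 3.17. Case 1 of Master Theorem: T(n) = O(n^3.17).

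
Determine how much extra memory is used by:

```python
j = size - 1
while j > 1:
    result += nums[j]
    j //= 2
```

Space complexity: O(1).
Only a constant amount of auxiliary storage is used; nothing grows with n.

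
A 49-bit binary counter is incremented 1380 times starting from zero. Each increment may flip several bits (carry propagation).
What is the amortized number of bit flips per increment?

Bit i flips on every 2^i-th increment, so over 1380 increments bit i flips floor(1380/2^i) times. Summing over i: total flips < 2 * 1380. Amortized: < 2 = O(1) per increment.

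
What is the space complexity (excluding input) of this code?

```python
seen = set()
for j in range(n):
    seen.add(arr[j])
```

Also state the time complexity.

Space complexity: O(n).
Auxiliary storage grows linearly with the input size n in the worst case.
Time complexity: O(n).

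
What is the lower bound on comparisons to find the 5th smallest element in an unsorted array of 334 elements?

Finding the 5th smallest of 334 elements requires Omega(n) comparisons. Every element must participate in at least one comparison; otherwise it could be the 5th smallest.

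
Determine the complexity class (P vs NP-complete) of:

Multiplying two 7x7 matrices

This problem is in P: the schoolbook algorithm runs in O(n^3).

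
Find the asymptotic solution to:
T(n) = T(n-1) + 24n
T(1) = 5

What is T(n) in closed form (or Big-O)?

Unrolling: T(n) = 5 + 24*(2 + 3 + ... + n) = 5 + 24*(n(n+1)/2 - 1) = O(n^2).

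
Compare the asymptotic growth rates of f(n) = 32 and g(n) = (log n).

g(n) = (log n) grows faster: any unbounded function dominates a constant.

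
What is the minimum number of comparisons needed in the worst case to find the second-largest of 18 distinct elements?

Lower bound: finding the max needs 18-1 comparisons. By the adversary weight-doubling argument, the max must personally win >= ceil(log_2(18)) = 5 comparisons; the 2nd-largest is among those 5 losers, needing 5-1 more comparisons. Total >= 18-1 + 5-1 = 21. A balanced knockout tournament achieves this.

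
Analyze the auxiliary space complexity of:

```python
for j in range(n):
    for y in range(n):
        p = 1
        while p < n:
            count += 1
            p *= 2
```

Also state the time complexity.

Space complexity: O(1).
Only a constant amount of auxiliary storage is used; nothing grows with n.
Time complexity: O(n^2 log n).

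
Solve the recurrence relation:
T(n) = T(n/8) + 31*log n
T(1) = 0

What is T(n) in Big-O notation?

Each of the log_8(n) levels adds O(log n). T(n) = O(log^2 n).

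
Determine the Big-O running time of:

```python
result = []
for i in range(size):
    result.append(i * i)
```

Time complexity: O(n).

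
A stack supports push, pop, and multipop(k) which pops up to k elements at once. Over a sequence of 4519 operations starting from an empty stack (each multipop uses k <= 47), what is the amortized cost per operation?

Each element is pushed exactly once and popped at most once (whether by pop or as part of a multipop). So the total number of individual pops over the whole sequence is at most the number of pushes, which is at most 4519. Total work <= 2 * 4519, hence O(1) amortized per operation.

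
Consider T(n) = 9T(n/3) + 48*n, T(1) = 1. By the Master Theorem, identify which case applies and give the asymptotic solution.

a=9, b=3, f(n)=48*n.
log_3(9) = 2 > 1.
Since f(n) = O(n^1) is polynomially smaller than n^2, Case 1 applies.
T(n) = Theta(n^2).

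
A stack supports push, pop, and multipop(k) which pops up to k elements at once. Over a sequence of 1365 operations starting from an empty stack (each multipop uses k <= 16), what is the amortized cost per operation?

Each element is pushed exactly once and popped at most once (whether by pop or as part of a multipop). So the total number of individual pops over the whole sequence is at most the number of pushes, which is at most 1365. Total work <= 2 * 1365, hence O(1) amortized per operation.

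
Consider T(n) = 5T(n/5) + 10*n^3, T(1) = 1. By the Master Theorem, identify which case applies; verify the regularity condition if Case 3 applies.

a=5, b=5, f(n)=10*n^3.
log_5(5) = 1 < 3.
f(n) = Omega(n^(1+epsilon)) for some epsilon > 0, so Case 3 is the candidate.
Regularity: a*f(n/b) = 5*10*(n/5)^3 = (5/125)*10*n^3 <= c*f(n) with c = 5/125 < 1. Satisfied.
Case 3: T(n) = Theta(n^3).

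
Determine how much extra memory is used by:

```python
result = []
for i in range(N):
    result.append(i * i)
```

Space complexity: O(n).
Auxiliary storage grows linearly with the input size n in the worst case.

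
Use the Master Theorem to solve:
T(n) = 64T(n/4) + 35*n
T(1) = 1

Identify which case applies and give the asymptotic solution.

a=64, b=4, f(n)=35*n.
log_4(64) = 3 > 1.
Since f(n) = O(n^1) is polynomially smaller than n^3, Case 1 applies.
T(n) = Theta(n^3).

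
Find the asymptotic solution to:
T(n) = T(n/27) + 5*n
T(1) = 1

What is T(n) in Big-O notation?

Geometric series: 5*n*(1 + 1/27 + 1/27^2 + ...) = O(n). T(n) = O(n).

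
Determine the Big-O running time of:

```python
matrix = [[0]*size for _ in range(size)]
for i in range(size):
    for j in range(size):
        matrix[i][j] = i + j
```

Time complexity: O(n^2).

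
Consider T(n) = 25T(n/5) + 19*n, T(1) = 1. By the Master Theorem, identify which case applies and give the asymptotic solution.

a=25, b=5, f(n)=19*n.
log_5(25) = 2 > 1.
Since f(n) = O(n^1) is polynomially smaller than n^2, Case 1 applies.
T(n) = Theta(n^2).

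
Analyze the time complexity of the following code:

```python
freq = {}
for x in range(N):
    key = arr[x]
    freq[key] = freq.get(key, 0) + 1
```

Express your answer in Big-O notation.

Time complexity: O(n).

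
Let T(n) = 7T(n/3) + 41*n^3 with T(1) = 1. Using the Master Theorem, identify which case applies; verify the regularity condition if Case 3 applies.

a=7, b=3, f(n)=41*n^3.
log_3(7) = 1.771 < 3.
f(n) = Omega(n^(1.771+epsilon)) for some epsilon > 0, so Case 3 is the candidate.
Regularity: a*f(n/b) = 7*41*(n/3)^3 = (7/27)*41*n^3 <= c*f(n) with c = 7/27 < 1. Satisfied.
Case 3: T(n) = Theta(n^3).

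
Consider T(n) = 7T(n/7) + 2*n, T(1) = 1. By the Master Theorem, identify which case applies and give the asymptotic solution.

a=7, b=7, f(n)=2*n.
log_7(7) = 1, so n^(log_b(a)) = n.
f(n) = Theta(n), so Case 2 applies.
T(n) = Theta(n log n).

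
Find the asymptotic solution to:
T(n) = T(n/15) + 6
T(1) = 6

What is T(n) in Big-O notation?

Each step divides n by 15 and adds 6. After log_15(n) steps, T(n) = O(log n).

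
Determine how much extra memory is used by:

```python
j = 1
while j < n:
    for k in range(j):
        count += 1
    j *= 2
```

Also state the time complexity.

Space complexity: O(1).
Only a constant amount of auxiliary storage is used; nothing grows with n.
Time complexity: O(n).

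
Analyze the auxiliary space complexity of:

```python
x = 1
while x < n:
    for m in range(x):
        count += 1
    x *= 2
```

Space complexity: O(1).
Only a constant amount of auxiliary storage is used; nothing grows with n.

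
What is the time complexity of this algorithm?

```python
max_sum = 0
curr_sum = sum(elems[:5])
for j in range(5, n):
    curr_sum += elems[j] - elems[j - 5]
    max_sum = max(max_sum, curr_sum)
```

Time complexity: O(n).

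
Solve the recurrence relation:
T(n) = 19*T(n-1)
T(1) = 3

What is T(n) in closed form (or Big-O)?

Each step multiplies by 19. T(n) = T(1)*19^(n-1) = 3*19^(n-1).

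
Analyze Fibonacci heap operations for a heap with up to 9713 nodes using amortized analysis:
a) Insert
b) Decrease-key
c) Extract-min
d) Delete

Fibonacci heaps use lazy consolidation. Potential function Phi = t + 2m (t = number of trees, m = marked nodes).
- Insert: O(1) actual, Delta Phi = +1 (one new tree) => O(1) amortized.
- Decrease-key: with c cascading cuts, actual cost is O(c); Delta Phi <= c - 2(c-1) + 2 = 4 - c (c new trees; >= c-1 marks cleared; <= 1 new mark). Amortized O(c) + (4 - c) = O(1).
- Extract-min: O(D(n) + t) actual; consolidation drops t to <= D(n)+1, so Delta Phi pays for the t term. D(n) = O(log n) for n = 9713 => O(log n) amortized.
- Delete: decrease-key to -inf then extract-min = O(log n).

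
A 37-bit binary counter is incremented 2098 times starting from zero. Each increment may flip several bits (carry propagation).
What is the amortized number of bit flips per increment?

Bit i flips on every 2^i-th increment, so over 2098 increments bit i flips floor(2098/2^i) times. Summing over i: total flips < 2 * 2098. Amortized: < 2 = O(1) per increment.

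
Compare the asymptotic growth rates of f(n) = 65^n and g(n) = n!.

g(n) = n! grows faster: n!/65^n -> infinity by Stirling.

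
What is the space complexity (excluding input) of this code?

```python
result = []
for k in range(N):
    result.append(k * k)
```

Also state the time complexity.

Space complexity: O(n).
Auxiliary storage grows linearly with the input size n in the worst case.
Time complexity: O(n).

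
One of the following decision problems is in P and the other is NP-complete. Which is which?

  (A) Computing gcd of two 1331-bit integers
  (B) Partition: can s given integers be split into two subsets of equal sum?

(A) is P: the Euclidean algorithm runs in polynomial time in the bit-length.
(B) is NP-complete: Subset Sum reduces to it (one of Karp's 21 NP-complete problems).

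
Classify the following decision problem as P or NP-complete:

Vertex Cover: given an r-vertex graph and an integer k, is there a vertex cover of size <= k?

This problem is NP-complete: one of Karp's 21 NP-complete problems (with k part of the input; for any fixed constant k it is in P).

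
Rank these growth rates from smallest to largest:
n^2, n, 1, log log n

Ordered by growth rate: 1 < log log n < n < n^2.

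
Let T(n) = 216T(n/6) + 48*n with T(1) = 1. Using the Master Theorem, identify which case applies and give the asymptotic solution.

a=216, b=6, f(n)=48*n.
log_6(216) = 3 > 1.
Since f(n) = O(n^1) is polynomially smaller than n^3, Case 1 applies.
T(n) = Theta(n^3).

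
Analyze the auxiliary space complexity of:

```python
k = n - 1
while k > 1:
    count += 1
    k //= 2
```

Space complexity: O(1).
Only a constant amount of auxiliary storage is used; nothing grows with n.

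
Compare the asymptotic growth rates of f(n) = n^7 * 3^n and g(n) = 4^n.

g(n) = 4^n grows faster: 4^n / (n^7 3^n) = (4/3)^n / n^7 -> infinity since 4/3 > 1.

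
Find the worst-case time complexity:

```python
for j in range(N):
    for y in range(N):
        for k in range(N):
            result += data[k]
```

Time complexity: O(n^3).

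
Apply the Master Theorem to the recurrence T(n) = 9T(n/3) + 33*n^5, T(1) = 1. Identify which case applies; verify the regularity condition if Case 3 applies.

a=9, b=3, f(n)=33*n^5.
log_3(9) = 2 < 5.
f(n) = Omega(n^(2+epsilon)) for some epsilon > 0, so Case 3 is the candidate.
Regularity: a*f(n/b) = 9*33*(n/3)^5 = (9/243)*33*n^5 <= c*f(n) with c = 9/243 < 1. Satisfied.
Case 3: T(n) = Theta(n^5).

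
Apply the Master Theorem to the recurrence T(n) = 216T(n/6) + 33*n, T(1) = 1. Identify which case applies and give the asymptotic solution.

a=216, b=6, f(n)=33*n.
log_6(216) = 3 > 1.
Since f(n) = O(n^1) is polynomially smaller than n^3, Case 1 applies.
T(n) = Theta(n^3).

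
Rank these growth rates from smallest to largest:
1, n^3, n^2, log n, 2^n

Ordered by growth rate: 1 < log n < n^2 < n^3 < 2^n.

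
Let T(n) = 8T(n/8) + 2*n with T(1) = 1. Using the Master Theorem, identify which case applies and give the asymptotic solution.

a=8, b=8, f(n)=2*n.
log_8(8) = 1, so n^(log_b(a)) = n.
f(n) = Theta(n), so Case 2 applies.
T(n) = Theta(n log n).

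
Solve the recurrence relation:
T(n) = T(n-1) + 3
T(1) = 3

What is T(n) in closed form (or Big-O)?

Unrolling: T(n) = T(n-1) + 3 = T(n-2) + 2*3 = ... = T(1) + (n-1)*3 = 3 + (n-1)*3 = 3n.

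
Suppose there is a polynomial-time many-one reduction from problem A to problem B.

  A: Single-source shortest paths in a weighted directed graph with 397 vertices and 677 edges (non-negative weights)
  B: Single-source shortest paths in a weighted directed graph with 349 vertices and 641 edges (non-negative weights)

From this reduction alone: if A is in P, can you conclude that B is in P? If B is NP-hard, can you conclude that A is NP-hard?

A poly-time reduction A <=_p B transfers tractability DOWN (B easy => A easy) and hardness UP (A hard => B hard), not the reverse.
From A in P, the reduction alone does NOT give B in P: any problem in P trivially reduces to SAT, yet SAT is not known to be in P.
From B NP-hard, the reduction alone does NOT give A NP-hard: again, easy problems reduce to hard ones.
(Here in fact A is P and B is P.)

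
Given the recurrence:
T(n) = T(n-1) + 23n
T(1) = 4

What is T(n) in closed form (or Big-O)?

Unrolling: T(n) = 4 + 23*(2 + 3 + ... + n) = 4 + 23*(n(n+1)/2 - 1) = O(n^2).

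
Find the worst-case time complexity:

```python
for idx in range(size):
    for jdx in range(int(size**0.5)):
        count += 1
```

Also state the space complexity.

Time complexity: O(n * sqrt(n)).
Space complexity: O(1).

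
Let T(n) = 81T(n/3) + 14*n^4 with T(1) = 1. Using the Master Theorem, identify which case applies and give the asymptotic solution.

a=81, b=3, f(n)=14*n^4.
log_3(81) = 4, so n^(log_b(a)) = n^4.
f(n) = Theta(n^4), so Case 2 applies.
T(n) = Theta(n^4 log n).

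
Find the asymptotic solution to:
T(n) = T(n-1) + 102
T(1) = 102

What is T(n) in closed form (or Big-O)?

Unrolling: T(n) = T(n-1) + 102 = T(n-2) + 2*102 = ... = T(1) + (n-1)*102 = 102 + (n-1)*102 = 102n.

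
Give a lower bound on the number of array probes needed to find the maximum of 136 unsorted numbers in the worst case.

Adversary: any unprobed cell could hold a value larger than everything seen so far. If fewer than 136 cells are probed, the adversary places the max in an unprobed cell. So all 136 cells must be examined; together with 136-1 comparisons this is tight.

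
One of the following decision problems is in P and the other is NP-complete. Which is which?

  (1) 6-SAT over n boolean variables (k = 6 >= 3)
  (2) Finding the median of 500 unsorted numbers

(1) is NP-complete: 3-SAT is NP-complete (Cook-Levin); k-SAT for k>=3 reduces from 3-SAT.
(2) is P: linear-time selection (median-of-medians) runs in O(n).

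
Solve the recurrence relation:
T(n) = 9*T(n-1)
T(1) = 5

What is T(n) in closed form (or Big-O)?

Each step multiplies by 9. T(n) = T(1)*9^(n-1) = 5*9^(n-1).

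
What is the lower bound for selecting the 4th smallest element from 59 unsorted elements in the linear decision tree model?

Selecting the 4th smallest of 59 elements requires Omega(n) comparisons. Every element must be compared at least once. The BFPRT algorithm achieves O(n), making this tight.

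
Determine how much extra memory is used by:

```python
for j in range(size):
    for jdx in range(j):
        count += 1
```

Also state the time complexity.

Space complexity: O(1).
Only a constant amount of auxiliary storage is used; nothing grows with n.
Time complexity: O(n^2).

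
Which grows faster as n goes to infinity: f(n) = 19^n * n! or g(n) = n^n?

f(n) = 19^n * n! grows faster: by Stirling n! ~ sqrt(2 pi n)(n/e)^n, so 19^n n! / n^n ~ (19/e)^n sqrt(2 pi n) -> infinity since 19/e > 1.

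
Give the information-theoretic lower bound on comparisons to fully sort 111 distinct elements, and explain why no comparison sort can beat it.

A comparison sort is a binary decision tree whose leaves are the 111! = 1762952551090244663872161047107075788761409536026565516041574063347346955087248316436555574598462315773196047662837978913145847497199871623320096254145331200000000000000000000000000 possible output permutations. A binary tree with L leaves has height >= ceil(log_2(L)). So any comparison sort needs >= ceil(log_2(111!)) = 599 comparisons in the worst case.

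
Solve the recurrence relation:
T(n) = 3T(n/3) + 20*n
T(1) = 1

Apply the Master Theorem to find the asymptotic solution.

a=3, b=3, f(n)=20*n. log_3(3) = 1. Case 2: T(n) = O(n log n).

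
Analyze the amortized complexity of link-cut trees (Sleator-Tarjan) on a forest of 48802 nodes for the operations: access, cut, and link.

Link-cut trees represent the forest using splay trees over preferred paths. With potential Phi = sum over nodes of log(size of virtual subtree), each access on 48802 nodes is O(log 48802) = O(log n) amortized by the splay-tree access lemma. Cut and link are O(1) plus one access.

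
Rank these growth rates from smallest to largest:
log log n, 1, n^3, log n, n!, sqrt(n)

Ordered by growth rate: 1 < log log n < log n < sqrt(n) < n^3 < n!.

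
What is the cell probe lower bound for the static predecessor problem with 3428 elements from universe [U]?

The Patrascu-Thorup lower bound shows any data structure on n = 3428 elements using O(n * polylog(n)) space requires Omega(log log U) query time. van Emde Boas trees achieve O(log log U) with O(U) space.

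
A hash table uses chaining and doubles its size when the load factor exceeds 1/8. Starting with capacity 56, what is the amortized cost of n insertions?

Rehashing occurs when load exceeds 1/8. Total rehash cost is geometric series summing to O(n). Each insertion itself is O(1). Amortized: O(1).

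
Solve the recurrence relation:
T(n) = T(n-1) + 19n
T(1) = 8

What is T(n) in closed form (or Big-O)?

Unrolling: T(n) = 8 + 19*(2 + 3 + ... + n) = 8 + 19*(n(n+1)/2 - 1) = O(n^2).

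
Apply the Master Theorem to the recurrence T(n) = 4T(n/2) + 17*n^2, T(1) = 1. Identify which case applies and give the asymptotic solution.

a=4, b=2, f(n)=17*n^2.
log_2(4) = 2, so n^(log_b(a)) = n^2.
f(n) = Theta(n^2), so Case 2 applies.
T(n) = Theta(n^2 log n).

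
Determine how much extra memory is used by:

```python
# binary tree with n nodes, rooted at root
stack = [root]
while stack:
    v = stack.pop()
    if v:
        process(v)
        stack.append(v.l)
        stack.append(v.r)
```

Space complexity: O(n).
Auxiliary storage grows linearly with the input size n in the worst case.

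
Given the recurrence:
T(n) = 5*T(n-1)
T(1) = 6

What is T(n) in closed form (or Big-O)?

Each step multiplies by 5. T(n) = T(1)*5^(n-1) = 6*5^(n-1).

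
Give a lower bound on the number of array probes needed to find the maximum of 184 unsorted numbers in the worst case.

Adversary: any unprobed cell could hold a value larger than everything seen so far. If fewer than 184 cells are probed, the adversary places the max in an unprobed cell. So all 184 cells must be examined; together with 184-1 comparisons this is tight.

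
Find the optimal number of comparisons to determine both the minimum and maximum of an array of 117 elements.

Naive approach: 232 comparisons (116 for max + 116 for min).
Optimal: Compare elements in pairs first (floor(n/2) = 58 comparisons), then find max among winners and min among losers (58 comparisons each).
Total: ceil(3n/2) - 2 = 174 comparisons. An adversary argument shows this is also a lower bound.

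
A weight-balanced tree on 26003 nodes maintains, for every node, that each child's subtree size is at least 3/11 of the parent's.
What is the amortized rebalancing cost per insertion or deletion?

With balance ratio 3/11, tree height is O(log_{11/3}(26003)) = O(log n). A rebalance at a node of size s costs O(s) but requires Omega(s) updates in that subtree to retrigger. Summed over the O(log n) ancestors of the touched leaf, amortized rebalancing is O(log n).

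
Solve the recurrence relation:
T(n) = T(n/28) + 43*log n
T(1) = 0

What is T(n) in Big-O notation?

Each of the log_28(n) levels adds O(log n). T(n) = O(log^2 n).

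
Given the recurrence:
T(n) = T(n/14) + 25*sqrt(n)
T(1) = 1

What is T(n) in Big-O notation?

Each level contributes sqrt(n/14^k). Geometric series with ratio 1/sqrt(14) < 1 sums to O(sqrt(n)).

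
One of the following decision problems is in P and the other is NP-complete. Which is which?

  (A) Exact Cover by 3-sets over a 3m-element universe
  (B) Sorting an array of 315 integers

(A) is NP-complete: one of Karp's 21 NP-complete problems.
(B) is P: merge sort runs in O(n log n).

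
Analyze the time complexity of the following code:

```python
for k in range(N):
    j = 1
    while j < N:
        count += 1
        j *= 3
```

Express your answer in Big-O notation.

Time complexity: O(n log n).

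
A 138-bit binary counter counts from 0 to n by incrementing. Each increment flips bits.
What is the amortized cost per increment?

Bit i flips every 2^i increments. Total flips over n increments: sum_{i=0}^{138} n/2^i < 2n. Amortized cost: 2n/n = O(1).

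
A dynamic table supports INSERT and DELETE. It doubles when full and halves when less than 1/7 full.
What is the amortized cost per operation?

Using potential function Phi = |2*num_items - table_size| when load > 1/2, and Phi = table_size/2 - num_items otherwise. The gap of 1/7 vs 1/2 for shrinking prevents thrashing. Both insert and delete have O(1) amortized cost.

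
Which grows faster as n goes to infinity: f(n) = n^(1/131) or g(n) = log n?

f(n) = n^(1/131) grows faster: any positive power of n dominates log n.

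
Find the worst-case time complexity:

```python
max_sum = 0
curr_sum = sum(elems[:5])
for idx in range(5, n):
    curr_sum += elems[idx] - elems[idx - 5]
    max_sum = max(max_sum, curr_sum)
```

Time complexity: O(n).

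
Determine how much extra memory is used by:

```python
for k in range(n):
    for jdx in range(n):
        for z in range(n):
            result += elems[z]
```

Space complexity: O(1).
Only a constant amount of auxiliary storage is used; nothing grows with n.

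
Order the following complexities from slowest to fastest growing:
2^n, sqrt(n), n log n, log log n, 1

Ordered by growth rate: 1 < log log n < sqrt(n) < n log n < 2^n.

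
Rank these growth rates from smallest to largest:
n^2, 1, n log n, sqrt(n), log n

Ordered by growth rate: 1 < log n < sqrt(n) < n log n < n^2.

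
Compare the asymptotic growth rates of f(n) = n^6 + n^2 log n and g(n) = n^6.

f(n) = n^6 + n^2 log n and g(n) = n^6 are Theta of each other: the lower-order n^2 log n term is o(n^6); both are Theta(n^6).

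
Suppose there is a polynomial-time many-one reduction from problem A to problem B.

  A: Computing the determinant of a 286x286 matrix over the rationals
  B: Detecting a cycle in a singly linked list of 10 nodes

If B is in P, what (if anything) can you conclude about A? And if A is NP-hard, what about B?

A poly-time reduction A <=_p B means any A-instance can be transformed to a B-instance in poly time.
If B is in P: compose the reduction with B's poly-time algorithm to solve A in poly time, so A is in P.
If A is NP-hard: every NP problem reduces to A, which reduces to B; composing reductions, every NP problem reduces to B, so B is NP-hard.
(Here in fact A is P and B is P.)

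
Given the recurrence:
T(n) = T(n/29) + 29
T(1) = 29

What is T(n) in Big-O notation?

Each step divides n by 29 and adds 29. After log_29(n) steps, T(n) = O(log n).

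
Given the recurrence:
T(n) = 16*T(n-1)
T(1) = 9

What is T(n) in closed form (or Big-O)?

Each step multiplies by 16. T(n) = T(1)*16^(n-1) = 9*16^(n-1).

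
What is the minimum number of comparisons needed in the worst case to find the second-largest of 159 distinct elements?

Lower bound: finding the max needs 159-1 comparisons. By the adversary weight-doubling argument, the max must personally win >= ceil(log_2(159)) = 8 comparisons; the 2nd-largest is among those 8 losers, needing 8-1 more comparisons. Total >= 159-1 + 8-1 = 165. A balanced knockout tournament achieves this.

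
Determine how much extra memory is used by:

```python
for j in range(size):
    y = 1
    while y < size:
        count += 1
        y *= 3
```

Space complexity: O(1).
Only a constant amount of auxiliary storage is used; nothing grows with n.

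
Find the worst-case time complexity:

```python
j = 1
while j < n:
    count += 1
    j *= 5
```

Time complexity: O(log n).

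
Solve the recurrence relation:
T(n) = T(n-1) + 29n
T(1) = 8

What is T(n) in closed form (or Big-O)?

Unrolling: T(n) = 8 + 29*(2 + 3 + ... + n) = 8 + 29*(n(n+1)/2 - 1) = O(n^2).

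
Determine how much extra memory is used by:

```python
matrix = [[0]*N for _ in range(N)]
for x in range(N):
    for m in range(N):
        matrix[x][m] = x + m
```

Space complexity: O(n^2).
A 2D structure of size n x n is allocated.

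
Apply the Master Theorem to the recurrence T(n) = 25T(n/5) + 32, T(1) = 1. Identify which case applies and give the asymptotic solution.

a=25, b=5, f(n)=32.
log_5(25) = 2 > 0.
Since f(n) = O(n^0) is polynomially smaller than n^2, Case 1 applies.
T(n) = Theta(n^2).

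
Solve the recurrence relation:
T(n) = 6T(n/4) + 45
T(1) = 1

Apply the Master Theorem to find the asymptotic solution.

a=6, b=4, f(n)=45. log_4(6) = 1.292. Case 1 of Master Theorem: T(n) = O(n^1.292).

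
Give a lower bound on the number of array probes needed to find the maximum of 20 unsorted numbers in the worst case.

Adversary: any unprobed cell could hold a value larger than everything seen so far. If fewer than 20 cells are probed, the adversary places the max in an unprobed cell. So all 20 cells must be examined; together with 20-1 comparisons this is tight.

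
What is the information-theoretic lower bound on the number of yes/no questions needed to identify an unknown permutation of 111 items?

There are 111! = 1762952551090244663872161047107075788761409536026565516041574063347346955087248316436555574598462315773196047662837978913145847497199871623320096254145331200000000000000000000000000 permutations. Each yes/no question gives at most 1 bit, so at least ceil(log_2(1762952551090244663872161047107075788761409536026565516041574063347346955087248316436555574598462315773196047662837978913145847497199871623320096254145331200000000000000000000000000)) = 599 questions are needed.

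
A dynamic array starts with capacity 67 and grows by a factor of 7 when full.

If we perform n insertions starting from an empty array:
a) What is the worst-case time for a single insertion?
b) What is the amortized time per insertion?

(a) Worst-case single insertion: O(n) -- when the array is full at capacity c, the resize copies all c elements, and c can be Theta(n).
(b) Resizes happen at sizes 67, 469, 3283, ... Total copy cost for n insertions: 67 + 469 + ... = O(n) (geometric series with ratio 1/7). Amortized cost per insertion: O(n)/n = O(1).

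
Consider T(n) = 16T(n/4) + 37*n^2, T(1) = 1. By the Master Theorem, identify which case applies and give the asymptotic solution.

a=16, b=4, f(n)=37*n^2.
log_4(16) = 2, so n^(log_b(a)) = n^2.
f(n) = Theta(n^2), so Case 2 applies.
T(n) = Theta(n^2 log n).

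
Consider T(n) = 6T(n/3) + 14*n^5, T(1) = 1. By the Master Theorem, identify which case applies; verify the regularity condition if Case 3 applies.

a=6, b=3, f(n)=14*n^5.
log_3(6) = 1.631 < 5.
f(n) = Omega(n^(1.631+epsilon)) for some epsilon > 0, so Case 3 is the candidate.
Regularity: a*f(n/b) = 6*14*(n/3)^5 = (6/243)*14*n^5 <= c*f(n) with c = 6/243 < 1. Satisfied.
Case 3: T(n) = Theta(n^5).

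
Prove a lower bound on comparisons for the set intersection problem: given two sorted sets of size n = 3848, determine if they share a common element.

For two sorted arrays of size n = 3848, any correct algorithm must examine Omega(n) elements. If fewer are examined, an adversary places a common element in an unexamined gap. A merge-based scan achieves O(n), so the bound is tight.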